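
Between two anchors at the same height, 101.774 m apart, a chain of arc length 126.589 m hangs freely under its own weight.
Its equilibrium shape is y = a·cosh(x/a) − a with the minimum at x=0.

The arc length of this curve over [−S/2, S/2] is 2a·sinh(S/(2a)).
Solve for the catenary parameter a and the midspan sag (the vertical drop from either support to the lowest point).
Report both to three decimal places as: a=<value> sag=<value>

a=43.532 sag=33.288

seed: a₀ = √(S³/(24(L−S))) = √(101.774³/(24·24.815)) = 42.071937
iter 1: u=1.209524  f(a)=+1.880e+00  f'(a)=-1.361e+00  a ← 42.071937 − (+1.880e+00/-1.361e+00) = 43.452544
iter 2: u=1.171094  f(a)=+9.649e-02  f'(a)=-1.225e+00  a ← 43.452544 − (+9.649e-02/-1.225e+00) = 43.531313
iter 3: u=1.168975  f(a)=+2.847e-04  f'(a)=-1.218e+00  a ← 43.531313 − (+2.847e-04/-1.218e+00) = 43.531547
iter 4: u=1.168968  f(a)=+2.495e-09  f'(a)=-1.218e+00  a ← 43.531547 − (+2.495e-09/-1.218e+00) = 43.531547
iter 5: u=1.168968  f(a)=-1.421e-14  f'(a)=-1.218e+00  a ← 43.531547 − (-1.421e-14/-1.218e+00) = 43.531547
converged: |Δa| < 1e-12 after 5 iterations
sag = a·(cosh(S/(2a)) − 1) = 43.531547·(cosh(1.168968) − 1) = 33.287652
T_max/T_min = cosh(S/(2a)) = 1.764679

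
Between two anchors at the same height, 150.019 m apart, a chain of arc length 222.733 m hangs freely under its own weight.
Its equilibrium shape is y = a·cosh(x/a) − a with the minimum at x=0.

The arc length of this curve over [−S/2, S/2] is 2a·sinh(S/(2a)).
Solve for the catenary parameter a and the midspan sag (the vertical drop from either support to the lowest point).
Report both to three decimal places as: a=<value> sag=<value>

a=46.882 sag=73.950

seed: a₀ = √(S³/(24(L−S))) = √(150.019³/(24·72.714)) = 43.985017
iter 1: u=1.705342  f(a)=+1.134e+01  f'(a)=-4.373e+00  a ← 43.985017 − (+1.134e+01/-4.373e+00) = 46.577080
iter 2: u=1.610438  f(a)=+1.079e+00  f'(a)=-3.577e+00  a ← 46.577080 − (+1.079e+00/-3.577e+00) = 46.878835
iter 3: u=1.600072  f(a)=+1.206e-02  f'(a)=-3.497e+00  a ← 46.878835 − (+1.206e-02/-3.497e+00) = 46.882283
iter 4: u=1.599954  f(a)=+1.542e-06  f'(a)=-3.496e+00  a ← 46.882283 − (+1.542e-06/-3.496e+00) = 46.882283
iter 5: u=1.599954  f(a)=+1.137e-13  f'(a)=-3.496e+00  a ← 46.882283 − (+1.137e-13/-3.496e+00) = 46.882283
converged: |Δa| < 1e-12 after 5 iterations
sag = a·(cosh(S/(2a)) − 1) = 46.882283·(cosh(1.599954) − 1) = 73.950021
T_max/T_min = cosh(S/(2a)) = 2.577355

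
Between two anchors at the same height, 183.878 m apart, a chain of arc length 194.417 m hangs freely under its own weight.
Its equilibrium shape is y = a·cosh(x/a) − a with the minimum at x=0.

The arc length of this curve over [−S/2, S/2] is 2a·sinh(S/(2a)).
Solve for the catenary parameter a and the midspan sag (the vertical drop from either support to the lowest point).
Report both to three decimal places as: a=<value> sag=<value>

seed: a₀ = √(S³/(24(L−S))) = √(183.878³/(24·10.539)) = 156.779521
iter 1: u=0.586422  f(a)=+1.827e-01  f'(a)=-1.391e-01  a ← 156.779521 − (+1.827e-01/-1.391e-01) = 158.092768
iter 2: u=0.581551  f(a)=+2.321e-03  f'(a)=-1.356e-01  a ← 158.092768 − (+2.321e-03/-1.356e-01) = 158.109883
iter 3: u=0.581488  f(a)=+3.853e-07  f'(a)=-1.356e-01  a ← 158.109883 − (+3.853e-07/-1.356e-01) = 158.109886
iter 4: u=0.581488  f(a)=+0.000e+00  f'(a)=-1.356e-01  a ← 158.109886 − (+0.000e+00/-1.356e-01) = 158.109886
converged: |Δa| < 1e-12 after 4 iterations
sag = a·(cosh(S/(2a)) − 1) = 158.109886·(cosh(0.581488) − 1) = 27.492454
T_max/T_min = cosh(S/(2a)) = 1.173882

a=158.110 sag=27.492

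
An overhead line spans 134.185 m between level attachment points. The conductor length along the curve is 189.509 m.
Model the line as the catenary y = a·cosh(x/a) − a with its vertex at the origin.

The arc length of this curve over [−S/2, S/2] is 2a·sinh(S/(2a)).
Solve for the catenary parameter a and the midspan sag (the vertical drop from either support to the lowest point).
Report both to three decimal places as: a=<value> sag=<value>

a=45.079 sag=59.852

seed: a₀ = √(S³/(24(L−S))) = √(134.185³/(24·55.324)) = 42.657318
iter 1: u=1.572825  f(a)=+7.260e+00  f'(a)=-3.295e+00  a ← 42.657318 − (+7.260e+00/-3.295e+00) = 44.860770
iter 2: u=1.495572  f(a)=+6.005e-01  f'(a)=-2.770e+00  a ← 44.860770 − (+6.005e-01/-2.770e+00) = 45.077506
iter 3: u=1.488381  f(a)=+4.926e-03  f'(a)=-2.725e+00  a ← 45.077506 − (+4.926e-03/-2.725e+00) = 45.079314
iter 4: u=1.488321  f(a)=+3.375e-07  f'(a)=-2.725e+00  a ← 45.079314 − (+3.375e-07/-2.725e+00) = 45.079314
iter 5: u=1.488321  f(a)=+0.000e+00  f'(a)=-2.725e+00  a ← 45.079314 − (+0.000e+00/-2.725e+00) = 45.079314
converged: |Δa| < 1e-12 after 5 iterations
sag = a·(cosh(S/(2a)) − 1) = 45.079314·(cosh(1.488321) − 1) = 59.851901
T_max/T_min = cosh(S/(2a)) = 2.327702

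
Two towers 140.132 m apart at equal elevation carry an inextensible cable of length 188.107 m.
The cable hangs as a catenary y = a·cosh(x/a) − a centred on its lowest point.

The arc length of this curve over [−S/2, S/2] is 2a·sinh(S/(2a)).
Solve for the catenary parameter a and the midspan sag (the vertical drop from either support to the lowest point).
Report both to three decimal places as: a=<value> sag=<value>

a=51.223 sag=55.875

seed: a₀ = √(S³/(24(L−S))) = √(140.132³/(24·47.975)) = 48.886942
iter 1: u=1.433225  f(a)=+5.175e+00  f'(a)=-2.397e+00  a ← 48.886942 − (+5.175e+00/-2.397e+00) = 51.046410
iter 2: u=1.372594  f(a)=+3.627e-01  f'(a)=-2.071e+00  a ← 51.046410 − (+3.627e-01/-2.071e+00) = 51.221493
iter 3: u=1.367902  f(a)=+2.078e-03  f'(a)=-2.048e+00  a ← 51.221493 − (+2.078e-03/-2.048e+00) = 51.222507
iter 4: u=1.367875  f(a)=+6.906e-08  f'(a)=-2.048e+00  a ← 51.222507 − (+6.906e-08/-2.048e+00) = 51.222507
iter 5: u=1.367875  f(a)=-5.684e-14  f'(a)=-2.048e+00  a ← 51.222507 − (-5.684e-14/-2.048e+00) = 51.222507
converged: |Δa| < 1e-12 after 5 iterations
sag = a·(cosh(S/(2a)) − 1) = 51.222507·(cosh(1.367875) − 1) = 55.874673
T_max/T_min = cosh(S/(2a)) = 2.090823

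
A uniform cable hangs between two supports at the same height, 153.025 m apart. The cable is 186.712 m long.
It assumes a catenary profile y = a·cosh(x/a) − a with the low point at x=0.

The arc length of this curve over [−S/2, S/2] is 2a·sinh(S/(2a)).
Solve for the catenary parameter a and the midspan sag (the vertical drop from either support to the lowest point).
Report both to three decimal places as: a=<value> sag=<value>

seed: a₀ = √(S³/(24(L−S))) = √(153.025³/(24·33.687)) = 66.574328
iter 1: u=1.149279  f(a)=+2.296e+00  f'(a)=-1.152e+00  a ← 66.574328 − (+2.296e+00/-1.152e+00) = 68.567157
iter 2: u=1.115877  f(a)=+1.071e-01  f'(a)=-1.047e+00  a ← 68.567157 − (+1.071e-01/-1.047e+00) = 68.669485
iter 3: u=1.114214  f(a)=+2.585e-04  f'(a)=-1.042e+00  a ← 68.669485 − (+2.585e-04/-1.042e+00) = 68.669733
iter 4: u=1.114210  f(a)=+1.513e-09  f'(a)=-1.042e+00  a ← 68.669733 − (+1.513e-09/-1.042e+00) = 68.669733
iter 5: u=1.114210  f(a)=-5.684e-14  f'(a)=-1.042e+00  a ← 68.669733 − (-5.684e-14/-1.042e+00) = 68.669733
converged: |Δa| < 1e-12 after 5 iterations
sag = a·(cosh(S/(2a)) − 1) = 68.669733·(cosh(1.114210) − 1) = 47.221919
T_max/T_min = cosh(S/(2a)) = 1.687667

a=68.670 sag=47.222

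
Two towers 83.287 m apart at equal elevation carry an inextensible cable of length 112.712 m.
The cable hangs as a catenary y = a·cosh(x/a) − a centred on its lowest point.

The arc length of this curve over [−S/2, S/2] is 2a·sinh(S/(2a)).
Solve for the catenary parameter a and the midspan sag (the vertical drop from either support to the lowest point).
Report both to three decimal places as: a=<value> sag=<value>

a=30.010 sag=33.838

seed: a₀ = √(S³/(24(L−S))) = √(83.287³/(24·29.425)) = 28.602367
iter 1: u=1.455946  f(a)=+3.281e+00  f'(a)=-2.528e+00  a ← 28.602367 − (+3.281e+00/-2.528e+00) = 29.900164
iter 2: u=1.392752  f(a)=+2.365e-01  f'(a)=-2.176e+00  a ← 29.900164 − (+2.365e-01/-2.176e+00) = 30.008879
iter 3: u=1.387706  f(a)=+1.440e-03  f'(a)=-2.149e+00  a ← 30.008879 − (+1.440e-03/-2.149e+00) = 30.009549
iter 4: u=1.387675  f(a)=+5.412e-08  f'(a)=-2.149e+00  a ← 30.009549 − (+5.412e-08/-2.149e+00) = 30.009549
iter 5: u=1.387675  f(a)=+0.000e+00  f'(a)=-2.149e+00  a ← 30.009549 − (+0.000e+00/-2.149e+00) = 30.009549
converged: |Δa| < 1e-12 after 5 iterations
sag = a·(cosh(S/(2a)) − 1) = 30.009549·(cosh(1.387675) − 1) = 33.838488
T_max/T_min = cosh(S/(2a)) = 2.127591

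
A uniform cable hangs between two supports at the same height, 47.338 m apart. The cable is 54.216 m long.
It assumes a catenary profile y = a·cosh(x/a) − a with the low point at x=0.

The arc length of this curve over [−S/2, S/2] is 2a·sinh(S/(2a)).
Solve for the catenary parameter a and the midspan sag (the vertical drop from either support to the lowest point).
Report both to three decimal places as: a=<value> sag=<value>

seed: a₀ = √(S³/(24(L−S))) = √(47.338³/(24·6.878)) = 25.350011
iter 1: u=0.933688  f(a)=+3.061e-01  f'(a)=-5.914e-01  a ← 25.350011 − (+3.061e-01/-5.914e-01) = 25.867559
iter 2: u=0.915007  f(a)=+9.625e-03  f'(a)=-5.548e-01  a ← 25.867559 − (+9.625e-03/-5.548e-01) = 25.884909
iter 3: u=0.914394  f(a)=+1.020e-05  f'(a)=-5.536e-01  a ← 25.884909 − (+1.020e-05/-5.536e-01) = 25.884927
iter 4: u=0.914393  f(a)=+1.150e-11  f'(a)=-5.536e-01  a ← 25.884927 − (+1.150e-11/-5.536e-01) = 25.884927
converged: |Δa| < 1e-12 after 4 iterations
sag = a·(cosh(S/(2a)) − 1) = 25.884927·(cosh(0.914393) − 1) = 11.596710
T_max/T_min = cosh(S/(2a)) = 1.448010

a=25.885 sag=11.597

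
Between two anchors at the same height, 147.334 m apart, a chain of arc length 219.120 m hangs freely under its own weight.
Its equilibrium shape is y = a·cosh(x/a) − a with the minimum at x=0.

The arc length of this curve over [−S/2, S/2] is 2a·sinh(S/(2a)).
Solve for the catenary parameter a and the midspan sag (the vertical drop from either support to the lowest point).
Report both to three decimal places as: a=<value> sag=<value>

a=45.937 sag=72.864

seed: a₀ = √(S³/(24(L−S))) = √(147.334³/(24·71.786)) = 43.085285
iter 1: u=1.709795  f(a)=+1.125e+01  f'(a)=-4.414e+00  a ← 43.085285 − (+1.125e+01/-4.414e+00) = 45.634944
iter 2: u=1.614267  f(a)=+1.076e+00  f'(a)=-3.607e+00  a ← 45.634944 − (+1.076e+00/-3.607e+00) = 45.933381
iter 3: u=1.603779  f(a)=+1.214e-02  f'(a)=-3.526e+00  a ← 45.933381 − (+1.214e-02/-3.526e+00) = 45.936825
iter 4: u=1.603659  f(a)=+1.585e-06  f'(a)=-3.525e+00  a ← 45.936825 − (+1.585e-06/-3.525e+00) = 45.936826
iter 5: u=1.603659  f(a)=+2.842e-14  f'(a)=-3.525e+00  a ← 45.936826 − (+2.842e-14/-3.525e+00) = 45.936826
converged: |Δa| < 1e-12 after 5 iterations
sag = a·(cosh(S/(2a)) − 1) = 45.936826·(cosh(1.603659) − 1) = 72.863787
T_max/T_min = cosh(S/(2a)) = 2.586174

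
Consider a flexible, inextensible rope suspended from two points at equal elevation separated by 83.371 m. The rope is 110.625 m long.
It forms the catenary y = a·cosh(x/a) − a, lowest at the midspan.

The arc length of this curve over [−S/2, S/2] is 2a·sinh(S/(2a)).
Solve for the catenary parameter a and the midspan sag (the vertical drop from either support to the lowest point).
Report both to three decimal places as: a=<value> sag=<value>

seed: a₀ = √(S³/(24(L−S))) = √(83.371³/(24·27.254)) = 29.764718
iter 1: u=1.400500  f(a)=+2.801e+00  f'(a)=-2.217e+00  a ← 29.764718 − (+2.801e+00/-2.217e+00) = 31.028413
iter 2: u=1.343462  f(a)=+1.883e-01  f'(a)=-1.928e+00  a ← 31.028413 − (+1.883e-01/-1.928e+00) = 31.126072
iter 3: u=1.339247  f(a)=+9.860e-04  f'(a)=-1.908e+00  a ← 31.126072 − (+9.860e-04/-1.908e+00) = 31.126589
iter 4: u=1.339225  f(a)=+2.735e-08  f'(a)=-1.908e+00  a ← 31.126589 − (+2.735e-08/-1.908e+00) = 31.126589
iter 5: u=1.339225  f(a)=+2.842e-14  f'(a)=-1.908e+00  a ← 31.126589 − (+2.842e-14/-1.908e+00) = 31.126589
converged: |Δa| < 1e-12 after 5 iterations
sag = a·(cosh(S/(2a)) − 1) = 31.126589·(cosh(1.339225) − 1) = 32.342594
T_max/T_min = cosh(S/(2a)) = 2.039066

a=31.127 sag=32.343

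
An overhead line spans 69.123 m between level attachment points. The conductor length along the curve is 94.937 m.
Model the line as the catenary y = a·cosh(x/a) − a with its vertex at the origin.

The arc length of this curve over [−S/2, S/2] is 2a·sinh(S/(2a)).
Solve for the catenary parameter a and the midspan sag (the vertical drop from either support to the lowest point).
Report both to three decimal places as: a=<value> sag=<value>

seed: a₀ = √(S³/(24(L−S))) = √(69.123³/(24·25.814)) = 23.088759
iter 1: u=1.496897  f(a)=+3.051e+00  f'(a)=-2.779e+00  a ← 23.088759 − (+3.051e+00/-2.779e+00) = 24.186770
iter 2: u=1.428942  f(a)=+2.312e-01  f'(a)=-2.372e+00  a ← 24.186770 − (+2.312e-01/-2.372e+00) = 24.284208
iter 3: u=1.423209  f(a)=+1.567e-03  f'(a)=-2.340e+00  a ← 24.284208 − (+1.567e-03/-2.340e+00) = 24.284877
iter 4: u=1.423170  f(a)=+7.311e-08  f'(a)=-2.340e+00  a ← 24.284877 − (+7.311e-08/-2.340e+00) = 24.284877
iter 5: u=1.423170  f(a)=+1.421e-14  f'(a)=-2.340e+00  a ← 24.284877 − (+1.421e-14/-2.340e+00) = 24.284877
converged: |Δa| < 1e-12 after 5 iterations
sag = a·(cosh(S/(2a)) − 1) = 24.284877·(cosh(1.423170) − 1) = 29.035042
T_max/T_min = cosh(S/(2a)) = 2.195602

a=24.285 sag=29.035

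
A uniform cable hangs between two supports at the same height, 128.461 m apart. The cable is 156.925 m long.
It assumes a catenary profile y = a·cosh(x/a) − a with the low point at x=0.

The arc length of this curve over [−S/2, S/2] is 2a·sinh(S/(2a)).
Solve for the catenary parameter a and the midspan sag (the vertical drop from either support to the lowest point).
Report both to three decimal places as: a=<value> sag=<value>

seed: a₀ = √(S³/(24(L−S))) = √(128.461³/(24·28.464)) = 55.706178
iter 1: u=1.153023  f(a)=+1.953e+00  f'(a)=-1.164e+00  a ← 55.706178 − (+1.953e+00/-1.164e+00) = 57.383513
iter 2: u=1.119320  f(a)=+9.169e-02  f'(a)=-1.057e+00  a ← 57.383513 − (+9.169e-02/-1.057e+00) = 57.470220
iter 3: u=1.117631  f(a)=+2.241e-04  f'(a)=-1.052e+00  a ← 57.470220 − (+2.241e-04/-1.052e+00) = 57.470433
iter 4: u=1.117627  f(a)=+1.346e-09  f'(a)=-1.052e+00  a ← 57.470433 − (+1.346e-09/-1.052e+00) = 57.470433
iter 5: u=1.117627  f(a)=+0.000e+00  f'(a)=-1.052e+00  a ← 57.470433 − (+0.000e+00/-1.052e+00) = 57.470433
converged: |Δa| < 1e-12 after 5 iterations
sag = a·(cosh(S/(2a)) − 1) = 57.470433·(cosh(1.117627) − 1) = 39.788061
T_max/T_min = cosh(S/(2a)) = 1.692322

a=57.470 sag=39.788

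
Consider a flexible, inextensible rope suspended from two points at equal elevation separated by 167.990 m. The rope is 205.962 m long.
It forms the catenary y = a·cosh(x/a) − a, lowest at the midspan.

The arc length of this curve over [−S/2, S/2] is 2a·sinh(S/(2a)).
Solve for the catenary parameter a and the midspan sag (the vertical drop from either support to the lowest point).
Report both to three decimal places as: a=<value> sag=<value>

a=74.453 sag=52.623

seed: a₀ = √(S³/(24(L−S))) = √(167.990³/(24·37.972)) = 72.125326
iter 1: u=1.164570  f(a)=+2.660e+00  f'(a)=-1.203e+00  a ← 72.125326 − (+2.660e+00/-1.203e+00) = 74.336473
iter 2: u=1.129930  f(a)=+1.272e-01  f'(a)=-1.090e+00  a ← 74.336473 − (+1.272e-01/-1.090e+00) = 74.453147
iter 3: u=1.128159  f(a)=+3.234e-04  f'(a)=-1.085e+00  a ← 74.453147 − (+3.234e-04/-1.085e+00) = 74.453445
iter 4: u=1.128155  f(a)=+2.101e-09  f'(a)=-1.085e+00  a ← 74.453445 − (+2.101e-09/-1.085e+00) = 74.453445
iter 5: u=1.128155  f(a)=+5.684e-14  f'(a)=-1.085e+00  a ← 74.453445 − (+5.684e-14/-1.085e+00) = 74.453445
converged: |Δa| < 1e-12 after 5 iterations
sag = a·(cosh(S/(2a)) − 1) = 74.453445·(cosh(1.128155) − 1) = 52.622917
T_max/T_min = cosh(S/(2a)) = 1.706790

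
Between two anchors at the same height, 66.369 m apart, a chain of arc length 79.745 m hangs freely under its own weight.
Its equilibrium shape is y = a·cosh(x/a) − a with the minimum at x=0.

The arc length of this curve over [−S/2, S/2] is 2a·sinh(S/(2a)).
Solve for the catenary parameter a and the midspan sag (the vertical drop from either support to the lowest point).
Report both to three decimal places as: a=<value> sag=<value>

a=31.050 sag=19.486

seed: a₀ = √(S³/(24(L−S))) = √(66.369³/(24·13.376)) = 30.177215
iter 1: u=1.099654  f(a)=+8.324e-01  f'(a)=-9.984e-01  a ← 30.177215 − (+8.324e-01/-9.984e-01) = 31.010944
iter 2: u=1.070090  f(a)=+3.574e-02  f'(a)=-9.144e-01  a ← 31.010944 − (+3.574e-02/-9.144e-01) = 31.050036
iter 3: u=1.068743  f(a)=+7.245e-05  f'(a)=-9.106e-01  a ← 31.050036 − (+7.245e-05/-9.106e-01) = 31.050115
iter 4: u=1.068740  f(a)=+2.991e-10  f'(a)=-9.106e-01  a ← 31.050115 − (+2.991e-10/-9.106e-01) = 31.050115
iter 5: u=1.068740  f(a)=-1.421e-14  f'(a)=-9.106e-01  a ← 31.050115 − (-1.421e-14/-9.106e-01) = 31.050115
converged: |Δa| < 1e-12 after 5 iterations
sag = a·(cosh(S/(2a)) − 1) = 31.050115·(cosh(1.068740) − 1) = 19.486267
T_max/T_min = cosh(S/(2a)) = 1.627575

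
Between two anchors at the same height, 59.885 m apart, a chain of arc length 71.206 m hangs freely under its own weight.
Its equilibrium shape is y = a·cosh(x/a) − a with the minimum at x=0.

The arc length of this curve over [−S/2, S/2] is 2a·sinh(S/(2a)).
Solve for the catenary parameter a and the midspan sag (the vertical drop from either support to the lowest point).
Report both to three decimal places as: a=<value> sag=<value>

seed: a₀ = √(S³/(24(L−S))) = √(59.885³/(24·11.321)) = 28.114416
iter 1: u=1.065023  f(a)=+6.597e-01  f'(a)=-9.005e-01  a ← 28.114416 − (+6.597e-01/-9.005e-01) = 28.846993
iter 2: u=1.037976  f(a)=+2.666e-02  f'(a)=-8.290e-01  a ← 28.846993 − (+2.666e-02/-8.290e-01) = 28.879156
iter 3: u=1.036820  f(a)=+4.762e-05  f'(a)=-8.261e-01  a ← 28.879156 − (+4.762e-05/-8.261e-01) = 28.879213
iter 4: u=1.036818  f(a)=+1.525e-10  f'(a)=-8.261e-01  a ← 28.879213 − (+1.525e-10/-8.261e-01) = 28.879213
iter 5: u=1.036818  f(a)=+0.000e+00  f'(a)=-8.261e-01  a ← 28.879213 − (+0.000e+00/-8.261e-01) = 28.879213
converged: |Δa| < 1e-12 after 5 iterations
sag = a·(cosh(S/(2a)) − 1) = 28.879213·(cosh(1.036818) − 1) = 16.963808
T_max/T_min = cosh(S/(2a)) = 1.587405

a=28.879 sag=16.964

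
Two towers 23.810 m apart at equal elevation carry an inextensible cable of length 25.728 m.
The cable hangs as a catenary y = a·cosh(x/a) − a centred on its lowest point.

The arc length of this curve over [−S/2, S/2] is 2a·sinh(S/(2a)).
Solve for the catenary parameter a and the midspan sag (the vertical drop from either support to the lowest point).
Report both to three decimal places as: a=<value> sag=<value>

seed: a₀ = √(S³/(24(L−S))) = √(23.810³/(24·1.918)) = 17.124156
iter 1: u=0.695217  f(a)=+4.689e-02  f'(a)=-2.350e-01  a ← 17.124156 − (+4.689e-02/-2.350e-01) = 17.323657
iter 2: u=0.687211  f(a)=+8.320e-04  f'(a)=-2.268e-01  a ← 17.323657 − (+8.320e-04/-2.268e-01) = 17.327326
iter 3: u=0.687065  f(a)=+2.725e-07  f'(a)=-2.266e-01  a ← 17.327326 − (+2.725e-07/-2.266e-01) = 17.327327
iter 4: u=0.687065  f(a)=+3.197e-14  f'(a)=-2.266e-01  a ← 17.327327 − (+3.197e-14/-2.266e-01) = 17.327327
converged: |Δa| < 1e-12 after 4 iterations
sag = a·(cosh(S/(2a)) − 1) = 17.327327·(cosh(0.687065) − 1) = 4.253191
T_max/T_min = cosh(S/(2a)) = 1.245461

a=17.327 sag=4.253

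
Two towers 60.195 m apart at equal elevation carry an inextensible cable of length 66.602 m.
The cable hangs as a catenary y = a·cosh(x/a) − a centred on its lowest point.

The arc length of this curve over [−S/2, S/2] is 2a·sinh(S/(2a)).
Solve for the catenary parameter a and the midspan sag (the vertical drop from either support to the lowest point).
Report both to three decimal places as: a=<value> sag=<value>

seed: a₀ = √(S³/(24(L−S))) = √(60.195³/(24·6.407)) = 37.662370
iter 1: u=0.799140  f(a)=+2.077e-01  f'(a)=-3.625e-01  a ← 37.662370 − (+2.077e-01/-3.625e-01) = 38.235454
iter 2: u=0.787162  f(a)=+4.836e-03  f'(a)=-3.458e-01  a ← 38.235454 − (+4.836e-03/-3.458e-01) = 38.249441
iter 3: u=0.786874  f(a)=+2.760e-06  f'(a)=-3.454e-01  a ← 38.249441 − (+2.760e-06/-3.454e-01) = 38.249449
iter 4: u=0.786874  f(a)=+8.953e-13  f'(a)=-3.454e-01  a ← 38.249449 − (+8.953e-13/-3.454e-01) = 38.249449
converged: |Δa| < 1e-12 after 4 iterations
sag = a·(cosh(S/(2a)) − 1) = 38.249449·(cosh(0.786874) − 1) = 12.465213
T_max/T_min = cosh(S/(2a)) = 1.325893

a=38.249 sag=12.465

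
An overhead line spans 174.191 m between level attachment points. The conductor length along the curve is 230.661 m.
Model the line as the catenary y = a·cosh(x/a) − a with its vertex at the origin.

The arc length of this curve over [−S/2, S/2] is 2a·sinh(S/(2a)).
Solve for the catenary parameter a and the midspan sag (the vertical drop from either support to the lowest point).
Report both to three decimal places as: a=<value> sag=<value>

seed: a₀ = √(S³/(24(L−S))) = √(174.191³/(24·56.470)) = 62.448794
iter 1: u=1.394671  f(a)=+5.753e+00  f'(a)=-2.186e+00  a ← 62.448794 − (+5.753e+00/-2.186e+00) = 65.081139
iter 2: u=1.338260  f(a)=+3.838e-01  f'(a)=-1.903e+00  a ← 65.081139 − (+3.838e-01/-1.903e+00) = 65.282816
iter 3: u=1.334126  f(a)=+1.978e-03  f'(a)=-1.883e+00  a ← 65.282816 − (+1.978e-03/-1.883e+00) = 65.283866
iter 4: u=1.334105  f(a)=+5.310e-08  f'(a)=-1.883e+00  a ← 65.283866 − (+5.310e-08/-1.883e+00) = 65.283866
iter 5: u=1.334105  f(a)=+2.842e-14  f'(a)=-1.883e+00  a ← 65.283866 − (+2.842e-14/-1.883e+00) = 65.283866
converged: |Δa| < 1e-12 after 5 iterations
sag = a·(cosh(S/(2a)) − 1) = 65.283866·(cosh(1.334105) − 1) = 67.242009
T_max/T_min = cosh(S/(2a)) = 2.029994

a=65.284 sag=67.242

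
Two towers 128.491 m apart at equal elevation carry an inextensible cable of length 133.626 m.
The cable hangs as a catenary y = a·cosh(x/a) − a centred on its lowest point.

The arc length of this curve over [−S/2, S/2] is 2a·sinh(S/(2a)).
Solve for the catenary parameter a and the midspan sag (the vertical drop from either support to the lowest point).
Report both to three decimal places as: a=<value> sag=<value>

a=131.979 sag=15.948

seed: a₀ = √(S³/(24(L−S))) = √(128.491³/(24·5.135)) = 131.199814
iter 1: u=0.489677  f(a)=+6.192e-02  f'(a)=-8.017e-02  a ← 131.199814 − (+6.192e-02/-8.017e-02) = 131.972129
iter 2: u=0.486811  f(a)=+5.510e-04  f'(a)=-7.875e-02  a ← 131.972129 − (+5.510e-04/-7.875e-02) = 131.979126
iter 3: u=0.486785  f(a)=+4.450e-08  f'(a)=-7.874e-02  a ← 131.979126 − (+4.450e-08/-7.874e-02) = 131.979126
iter 4: u=0.486785  f(a)=+2.842e-14  f'(a)=-7.874e-02  a ← 131.979126 − (+2.842e-14/-7.874e-02) = 131.979126
converged: |Δa| < 1e-12 after 4 iterations
sag = a·(cosh(S/(2a)) − 1) = 131.979126·(cosh(0.486785) − 1) = 15.948108
T_max/T_min = cosh(S/(2a)) = 1.120838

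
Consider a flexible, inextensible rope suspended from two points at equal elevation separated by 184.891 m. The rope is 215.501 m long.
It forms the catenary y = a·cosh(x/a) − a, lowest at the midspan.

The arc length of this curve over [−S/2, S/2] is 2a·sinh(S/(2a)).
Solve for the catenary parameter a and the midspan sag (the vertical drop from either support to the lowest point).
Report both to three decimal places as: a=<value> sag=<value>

a=94.975 sag=48.658

seed: a₀ = √(S³/(24(L−S))) = √(184.891³/(24·30.610)) = 92.754795
iter 1: u=0.996665  f(a)=+1.557e+00  f'(a)=-7.280e-01  a ← 92.754795 − (+1.557e+00/-7.280e-01) = 94.893354
iter 2: u=0.974204  f(a)=+5.547e-02  f'(a)=-6.769e-01  a ← 94.893354 − (+5.547e-02/-6.769e-01) = 94.975296
iter 3: u=0.973364  f(a)=+7.618e-05  f'(a)=-6.751e-01  a ← 94.975296 − (+7.618e-05/-6.751e-01) = 94.975408
iter 4: u=0.973362  f(a)=+1.442e-10  f'(a)=-6.751e-01  a ← 94.975408 − (+1.442e-10/-6.751e-01) = 94.975408
iter 5: u=0.973362  f(a)=+0.000e+00  f'(a)=-6.751e-01  a ← 94.975408 − (+0.000e+00/-6.751e-01) = 94.975408
converged: |Δa| < 1e-12 after 5 iterations
sag = a·(cosh(S/(2a)) − 1) = 94.975408·(cosh(0.973362) − 1) = 48.657800
T_max/T_min = cosh(S/(2a)) = 1.512320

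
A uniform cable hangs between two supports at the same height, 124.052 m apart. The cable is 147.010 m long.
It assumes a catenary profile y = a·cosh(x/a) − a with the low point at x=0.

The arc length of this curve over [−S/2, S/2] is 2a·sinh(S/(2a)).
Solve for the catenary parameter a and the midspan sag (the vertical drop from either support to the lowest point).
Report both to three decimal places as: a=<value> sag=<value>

seed: a₀ = √(S³/(24(L−S))) = √(124.052³/(24·22.958)) = 58.861728
iter 1: u=1.053758  f(a)=+1.309e+00  f'(a)=-8.702e-01  a ← 58.861728 − (+1.309e+00/-8.702e-01) = 60.365833
iter 2: u=1.027502  f(a)=+5.185e-02  f'(a)=-8.025e-01  a ← 60.365833 − (+5.185e-02/-8.025e-01) = 60.430441
iter 3: u=1.026403  f(a)=+8.879e-05  f'(a)=-7.997e-01  a ← 60.430441 − (+8.879e-05/-7.997e-01) = 60.430552
iter 4: u=1.026401  f(a)=+2.614e-10  f'(a)=-7.997e-01  a ← 60.430552 − (+2.614e-10/-7.997e-01) = 60.430552
iter 5: u=1.026401  f(a)=-2.842e-14  f'(a)=-7.997e-01  a ← 60.430552 − (-2.842e-14/-7.997e-01) = 60.430552
converged: |Δa| < 1e-12 after 5 iterations
sag = a·(cosh(S/(2a)) − 1) = 60.430552·(cosh(1.026401) − 1) = 34.726353
T_max/T_min = cosh(S/(2a)) = 1.574649

a=60.431 sag=34.726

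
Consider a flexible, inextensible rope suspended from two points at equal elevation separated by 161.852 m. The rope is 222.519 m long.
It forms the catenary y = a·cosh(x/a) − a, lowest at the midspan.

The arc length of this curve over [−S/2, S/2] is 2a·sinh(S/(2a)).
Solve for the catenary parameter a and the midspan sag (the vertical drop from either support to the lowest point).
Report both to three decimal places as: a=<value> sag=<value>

a=56.768 sag=68.137

seed: a₀ = √(S³/(24(L−S))) = √(161.852³/(24·60.667)) = 53.962893
iter 1: u=1.499660  f(a)=+7.199e+00  f'(a)=-2.796e+00  a ← 53.962893 − (+7.199e+00/-2.796e+00) = 56.537143
iter 2: u=1.431378  f(a)=+5.472e-01  f'(a)=-2.386e+00  a ← 56.537143 − (+5.472e-01/-2.386e+00) = 56.766460
iter 3: u=1.425595  f(a)=+3.736e-03  f'(a)=-2.354e+00  a ← 56.766460 − (+3.736e-03/-2.354e+00) = 56.768048
iter 4: u=1.425555  f(a)=+1.768e-07  f'(a)=-2.353e+00  a ← 56.768048 − (+1.768e-07/-2.353e+00) = 56.768048
iter 5: u=1.425555  f(a)=+5.684e-14  f'(a)=-2.353e+00  a ← 56.768048 − (+5.684e-14/-2.353e+00) = 56.768048
converged: |Δa| < 1e-12 after 5 iterations
sag = a·(cosh(S/(2a)) − 1) = 56.768048·(cosh(1.425555) − 1) = 68.137067
T_max/T_min = cosh(S/(2a)) = 2.200271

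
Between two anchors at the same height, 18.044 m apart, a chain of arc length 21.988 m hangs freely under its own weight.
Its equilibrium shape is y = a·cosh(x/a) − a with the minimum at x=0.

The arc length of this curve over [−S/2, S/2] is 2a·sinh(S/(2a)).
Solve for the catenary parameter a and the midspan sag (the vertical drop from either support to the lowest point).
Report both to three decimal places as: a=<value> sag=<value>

a=8.124 sag=5.546

seed: a₀ = √(S³/(24(L−S))) = √(18.044³/(24·3.944)) = 7.878166
iter 1: u=1.145190  f(a)=+2.668e-01  f'(a)=-1.139e+00  a ← 7.878166 − (+2.668e-01/-1.139e+00) = 8.112475
iter 2: u=1.112114  f(a)=+1.237e-02  f'(a)=-1.036e+00  a ← 8.112475 − (+1.237e-02/-1.036e+00) = 8.124418
iter 3: u=1.110480  f(a)=+2.942e-05  f'(a)=-1.031e+00  a ← 8.124418 − (+2.942e-05/-1.031e+00) = 8.124447
iter 4: u=1.110476  f(a)=+1.674e-10  f'(a)=-1.031e+00  a ← 8.124447 − (+1.674e-10/-1.031e+00) = 8.124447
iter 5: u=1.110476  f(a)=+0.000e+00  f'(a)=-1.031e+00  a ← 8.124447 − (+0.000e+00/-1.031e+00) = 8.124447
converged: |Δa| < 1e-12 after 5 iterations
sag = a·(cosh(S/(2a)) − 1) = 8.124447·(cosh(1.110476) − 1) = 5.545764
T_max/T_min = cosh(S/(2a)) = 1.682602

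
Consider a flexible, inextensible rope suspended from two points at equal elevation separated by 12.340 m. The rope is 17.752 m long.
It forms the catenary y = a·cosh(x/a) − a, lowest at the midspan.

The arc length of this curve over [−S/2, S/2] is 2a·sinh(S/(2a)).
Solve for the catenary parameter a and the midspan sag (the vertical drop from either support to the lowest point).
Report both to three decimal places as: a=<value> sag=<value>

a=4.032 sag=5.717

seed: a₀ = √(S³/(24(L−S))) = √(12.340³/(24·5.412)) = 3.803542
iter 1: u=1.622172  f(a)=+7.584e-01  f'(a)=-3.669e+00  a ← 3.803542 − (+7.584e-01/-3.669e+00) = 4.010260
iter 2: u=1.538553  f(a)=+6.621e-02  f'(a)=-3.054e+00  a ← 4.010260 − (+6.621e-02/-3.054e+00) = 4.031945
iter 3: u=1.530279  f(a)=+6.114e-04  f'(a)=-2.997e+00  a ← 4.031945 − (+6.114e-04/-2.997e+00) = 4.032149
iter 4: u=1.530201  f(a)=+5.320e-08  f'(a)=-2.997e+00  a ← 4.032149 − (+5.320e-08/-2.997e+00) = 4.032149
iter 5: u=1.530201  f(a)=-3.553e-15  f'(a)=-2.997e+00  a ← 4.032149 − (-3.553e-15/-2.997e+00) = 4.032149
converged: |Δa| < 1e-12 after 5 iterations
sag = a·(cosh(S/(2a)) − 1) = 4.032149·(cosh(1.530201) − 1) = 5.716779
T_max/T_min = cosh(S/(2a)) = 2.417800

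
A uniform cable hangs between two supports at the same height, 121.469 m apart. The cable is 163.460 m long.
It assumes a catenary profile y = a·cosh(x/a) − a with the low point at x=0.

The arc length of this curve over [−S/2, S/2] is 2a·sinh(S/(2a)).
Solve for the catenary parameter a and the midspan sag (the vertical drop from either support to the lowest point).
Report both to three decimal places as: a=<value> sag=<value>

seed: a₀ = √(S³/(24(L−S))) = √(121.469³/(24·41.991)) = 42.171054
iter 1: u=1.440194  f(a)=+4.576e+00  f'(a)=-2.436e+00  a ← 42.171054 − (+4.576e+00/-2.436e+00) = 44.049366
iter 2: u=1.378783  f(a)=+3.235e-01  f'(a)=-2.103e+00  a ← 44.049366 − (+3.235e-01/-2.103e+00) = 44.203195
iter 3: u=1.373984  f(a)=+1.889e-03  f'(a)=-2.078e+00  a ← 44.203195 − (+1.889e-03/-2.078e+00) = 44.204103
iter 4: u=1.373956  f(a)=+6.519e-08  f'(a)=-2.078e+00  a ← 44.204103 − (+6.519e-08/-2.078e+00) = 44.204103
iter 5: u=1.373956  f(a)=-2.842e-14  f'(a)=-2.078e+00  a ← 44.204103 − (-2.842e-14/-2.078e+00) = 44.204103
converged: |Δa| < 1e-12 after 5 iterations
sag = a·(cosh(S/(2a)) − 1) = 44.204103·(cosh(1.373956) − 1) = 48.714117
T_max/T_min = cosh(S/(2a)) = 2.102027

a=44.204 sag=48.714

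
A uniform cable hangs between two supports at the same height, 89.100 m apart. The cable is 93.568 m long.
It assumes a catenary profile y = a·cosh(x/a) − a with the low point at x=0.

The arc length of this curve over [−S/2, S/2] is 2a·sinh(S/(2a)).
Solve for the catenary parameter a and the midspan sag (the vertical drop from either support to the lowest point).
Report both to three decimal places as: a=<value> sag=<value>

a=81.822 sag=12.431

seed: a₀ = √(S³/(24(L−S))) = √(89.100³/(24·4.468)) = 81.218386
iter 1: u=0.548521  f(a)=+6.770e-02  f'(a)=-1.134e-01  a ← 81.218386 − (+6.770e-02/-1.134e-01) = 81.815535
iter 2: u=0.544518  f(a)=+7.539e-04  f'(a)=-1.109e-01  a ← 81.815535 − (+7.539e-04/-1.109e-01) = 81.822335
iter 3: u=0.544472  f(a)=+9.583e-08  f'(a)=-1.108e-01  a ← 81.822335 − (+9.583e-08/-1.108e-01) = 81.822336
iter 4: u=0.544472  f(a)=-2.842e-14  f'(a)=-1.108e-01  a ← 81.822336 − (-2.842e-14/-1.108e-01) = 81.822336
converged: |Δa| < 1e-12 after 4 iterations
sag = a·(cosh(S/(2a)) − 1) = 81.822336·(cosh(0.544472) − 1) = 12.430713
T_max/T_min = cosh(S/(2a)) = 1.151923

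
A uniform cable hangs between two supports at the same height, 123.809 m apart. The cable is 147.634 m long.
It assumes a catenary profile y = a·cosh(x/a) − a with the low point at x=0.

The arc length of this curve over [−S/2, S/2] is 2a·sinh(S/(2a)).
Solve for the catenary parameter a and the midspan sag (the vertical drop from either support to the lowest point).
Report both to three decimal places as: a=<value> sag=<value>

a=59.205 sag=35.421

seed: a₀ = √(S³/(24(L−S))) = √(123.809³/(24·23.825)) = 57.611111
iter 1: u=1.074524  f(a)=+1.414e+00  f'(a)=-9.266e-01  a ← 57.611111 − (+1.414e+00/-9.266e-01) = 59.136921
iter 2: u=1.046800  f(a)=+5.812e-02  f'(a)=-8.519e-01  a ← 59.136921 − (+5.812e-02/-8.519e-01) = 59.205142
iter 3: u=1.045593  f(a)=+1.075e-04  f'(a)=-8.487e-01  a ← 59.205142 − (+1.075e-04/-8.487e-01) = 59.205269
iter 4: u=1.045591  f(a)=+3.695e-10  f'(a)=-8.487e-01  a ← 59.205269 − (+3.695e-10/-8.487e-01) = 59.205269
iter 5: u=1.045591  f(a)=+0.000e+00  f'(a)=-8.487e-01  a ← 59.205269 − (+0.000e+00/-8.487e-01) = 59.205269
converged: |Δa| < 1e-12 after 5 iterations
sag = a·(cosh(S/(2a)) − 1) = 59.205269·(cosh(1.045591) − 1) = 35.421436
T_max/T_min = cosh(S/(2a)) = 1.598282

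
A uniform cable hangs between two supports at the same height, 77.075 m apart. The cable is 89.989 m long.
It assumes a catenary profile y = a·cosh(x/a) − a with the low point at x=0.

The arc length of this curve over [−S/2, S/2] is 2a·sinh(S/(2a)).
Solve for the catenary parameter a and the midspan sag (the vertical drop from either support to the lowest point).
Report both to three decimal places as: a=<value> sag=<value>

seed: a₀ = √(S³/(24(L−S))) = √(77.075³/(24·12.914)) = 38.435655
iter 1: u=1.002650  f(a)=+6.649e-01  f'(a)=-7.420e-01  a ← 38.435655 − (+6.649e-01/-7.420e-01) = 39.331716
iter 2: u=0.979807  f(a)=+2.396e-02  f'(a)=-6.894e-01  a ← 39.331716 − (+2.396e-02/-6.894e-01) = 39.366474
iter 3: u=0.978942  f(a)=+3.370e-05  f'(a)=-6.875e-01  a ← 39.366474 − (+3.370e-05/-6.875e-01) = 39.366523
iter 4: u=0.978941  f(a)=+6.689e-11  f'(a)=-6.875e-01  a ← 39.366523 − (+6.689e-11/-6.875e-01) = 39.366523
iter 5: u=0.978941  f(a)=-4.263e-14  f'(a)=-6.875e-01  a ← 39.366523 − (-4.263e-14/-6.875e-01) = 39.366523
converged: |Δa| < 1e-12 after 5 iterations
sag = a·(cosh(S/(2a)) − 1) = 39.366523·(cosh(0.978941) − 1) = 20.418326
T_max/T_min = cosh(S/(2a)) = 1.518672

a=39.367 sag=20.418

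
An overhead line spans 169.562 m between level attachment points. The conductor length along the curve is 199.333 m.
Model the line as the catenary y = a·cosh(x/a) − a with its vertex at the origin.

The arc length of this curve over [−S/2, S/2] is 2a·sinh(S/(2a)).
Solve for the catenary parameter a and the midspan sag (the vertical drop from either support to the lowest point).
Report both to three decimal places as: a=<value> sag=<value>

seed: a₀ = √(S³/(24(L−S))) = √(169.562³/(24·29.771)) = 82.601981
iter 1: u=1.026380  f(a)=+1.608e+00  f'(a)=-7.997e-01  a ← 82.601981 − (+1.608e+00/-7.997e-01) = 84.612829
iter 2: u=1.001988  f(a)=+6.059e-02  f'(a)=-7.404e-01  a ← 84.612829 − (+6.059e-02/-7.404e-01) = 84.694660
iter 3: u=1.001019  f(a)=+9.349e-05  f'(a)=-7.382e-01  a ← 84.694660 − (+9.349e-05/-7.382e-01) = 84.694787
iter 4: u=1.001018  f(a)=+2.234e-10  f'(a)=-7.382e-01  a ← 84.694787 − (+2.234e-10/-7.382e-01) = 84.694787
iter 5: u=1.001018  f(a)=-5.684e-14  f'(a)=-7.382e-01  a ← 84.694787 − (-5.684e-14/-7.382e-01) = 84.694787
converged: |Δa| < 1e-12 after 5 iterations
sag = a·(cosh(S/(2a)) − 1) = 84.694787·(cosh(1.001018) − 1) = 46.097484
T_max/T_min = cosh(S/(2a)) = 1.544278

a=84.695 sag=46.097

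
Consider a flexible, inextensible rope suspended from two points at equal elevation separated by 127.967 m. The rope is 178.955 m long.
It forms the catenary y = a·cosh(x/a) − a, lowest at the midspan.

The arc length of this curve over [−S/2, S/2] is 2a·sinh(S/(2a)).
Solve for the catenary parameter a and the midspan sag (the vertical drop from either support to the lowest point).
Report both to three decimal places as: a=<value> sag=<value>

seed: a₀ = √(S³/(24(L−S))) = √(127.967³/(24·50.988)) = 41.381609
iter 1: u=1.546182  f(a)=+6.453e+00  f'(a)=-3.106e+00  a ← 41.381609 − (+6.453e+00/-3.106e+00) = 43.459357
iter 2: u=1.472261  f(a)=+5.179e-01  f'(a)=-2.626e+00  a ← 43.459357 − (+5.179e-01/-2.626e+00) = 43.656589
iter 3: u=1.465609  f(a)=+3.978e-03  f'(a)=-2.586e+00  a ← 43.656589 − (+3.978e-03/-2.586e+00) = 43.658128
iter 4: u=1.465558  f(a)=+2.387e-07  f'(a)=-2.585e+00  a ← 43.658128 − (+2.387e-07/-2.585e+00) = 43.658128
iter 5: u=1.465558  f(a)=+2.842e-14  f'(a)=-2.585e+00  a ← 43.658128 − (+2.842e-14/-2.585e+00) = 43.658128
converged: |Δa| < 1e-12 after 5 iterations
sag = a·(cosh(S/(2a)) − 1) = 43.658128·(cosh(1.465558) − 1) = 55.902181
T_max/T_min = cosh(S/(2a)) = 2.280453

a=43.658 sag=55.902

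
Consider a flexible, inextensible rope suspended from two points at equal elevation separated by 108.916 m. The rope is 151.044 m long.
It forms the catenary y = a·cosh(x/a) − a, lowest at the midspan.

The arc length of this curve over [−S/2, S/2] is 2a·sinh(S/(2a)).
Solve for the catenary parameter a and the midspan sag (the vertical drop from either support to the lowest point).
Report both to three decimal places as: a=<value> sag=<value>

a=37.661 sag=46.731

seed: a₀ = √(S³/(24(L−S))) = √(108.916³/(24·42.128)) = 35.747567
iter 1: u=1.523404  f(a)=+5.167e+00  f'(a)=-2.951e+00  a ← 35.747567 − (+5.167e+00/-2.951e+00) = 37.498473
iter 2: u=1.452272  f(a)=+4.039e-01  f'(a)=-2.506e+00  a ← 37.498473 − (+4.039e-01/-2.506e+00) = 37.659626
iter 3: u=1.446058  f(a)=+2.930e-03  f'(a)=-2.470e+00  a ← 37.659626 − (+2.930e-03/-2.470e+00) = 37.660812
iter 4: u=1.446012  f(a)=+1.567e-07  f'(a)=-2.470e+00  a ← 37.660812 − (+1.567e-07/-2.470e+00) = 37.660812
iter 5: u=1.446012  f(a)=+0.000e+00  f'(a)=-2.470e+00  a ← 37.660812 − (+0.000e+00/-2.470e+00) = 37.660812
converged: |Δa| < 1e-12 after 5 iterations
sag = a·(cosh(S/(2a)) − 1) = 37.660812·(cosh(1.446012) − 1) = 46.730593
T_max/T_min = cosh(S/(2a)) = 2.240828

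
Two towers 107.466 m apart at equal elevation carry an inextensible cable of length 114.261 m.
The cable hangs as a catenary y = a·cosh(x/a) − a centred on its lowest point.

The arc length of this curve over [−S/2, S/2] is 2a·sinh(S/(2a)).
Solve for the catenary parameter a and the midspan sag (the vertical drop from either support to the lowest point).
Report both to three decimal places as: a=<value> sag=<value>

a=88.054 sag=16.910

seed: a₀ = √(S³/(24(L−S))) = √(107.466³/(24·6.795)) = 87.238115
iter 1: u=0.615935  f(a)=+1.301e-01  f'(a)=-1.618e-01  a ← 87.238115 − (+1.301e-01/-1.618e-01) = 88.042112
iter 2: u=0.610310  f(a)=+1.820e-03  f'(a)=-1.573e-01  a ← 88.042112 − (+1.820e-03/-1.573e-01) = 88.053683
iter 3: u=0.610230  f(a)=+3.676e-07  f'(a)=-1.572e-01  a ← 88.053683 − (+3.676e-07/-1.572e-01) = 88.053686
iter 4: u=0.610230  f(a)=+0.000e+00  f'(a)=-1.572e-01  a ← 88.053686 − (+0.000e+00/-1.572e-01) = 88.053686
converged: |Δa| < 1e-12 after 4 iterations
sag = a·(cosh(S/(2a)) − 1) = 88.053686·(cosh(0.610230) − 1) = 16.909858
T_max/T_min = cosh(S/(2a)) = 1.192040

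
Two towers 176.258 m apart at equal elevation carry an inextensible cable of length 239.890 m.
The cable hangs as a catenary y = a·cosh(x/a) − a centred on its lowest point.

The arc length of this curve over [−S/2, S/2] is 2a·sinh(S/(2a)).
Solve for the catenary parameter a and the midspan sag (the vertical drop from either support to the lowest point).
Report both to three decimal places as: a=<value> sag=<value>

a=62.886 sag=72.545

seed: a₀ = √(S³/(24(L−S))) = √(176.258³/(24·63.632)) = 59.879732
iter 1: u=1.471767  f(a)=+7.258e+00  f'(a)=-2.623e+00  a ← 59.879732 − (+7.258e+00/-2.623e+00) = 62.647030
iter 2: u=1.406755  f(a)=+5.335e-01  f'(a)=-2.250e+00  a ← 62.647030 − (+5.335e-01/-2.250e+00) = 62.884109
iter 3: u=1.401451  f(a)=+3.387e-03  f'(a)=-2.222e+00  a ← 62.884109 − (+3.387e-03/-2.222e+00) = 62.885633
iter 4: u=1.401417  f(a)=+1.385e-07  f'(a)=-2.221e+00  a ← 62.885633 − (+1.385e-07/-2.221e+00) = 62.885633
iter 5: u=1.401417  f(a)=+2.842e-14  f'(a)=-2.221e+00  a ← 62.885633 − (+2.842e-14/-2.221e+00) = 62.885633
converged: |Δa| < 1e-12 after 5 iterations
sag = a·(cosh(S/(2a)) − 1) = 62.885633·(cosh(1.401417) − 1) = 72.544813
T_max/T_min = cosh(S/(2a)) = 2.153599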